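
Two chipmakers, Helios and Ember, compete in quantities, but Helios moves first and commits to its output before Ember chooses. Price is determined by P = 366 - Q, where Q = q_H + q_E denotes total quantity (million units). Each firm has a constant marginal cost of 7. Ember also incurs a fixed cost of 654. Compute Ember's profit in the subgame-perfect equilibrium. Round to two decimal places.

Solve by backward induction. Given q_H, the follower Ember maximises π_E = (366 - q_H - q_E)q_E - 7q_E.
Follower FOC: 359 - q_H - 2q_E = 0, so q_E(q_H) = (359 - q_H)/2.
The leader anticipates this reaction. Substituting into P = 366 - Q gives P = 373/2 - (1/2)q_H, so π_H = (373/2 - (1/2)q_H)q_H - 7q_H.
Maximising: ∂π_H/∂q_H = 359/2 - q_H = 0, giving q_H = 359/2.
Then q_E = (359 - 359/2)/2 = 359/4.
Price P = 366 - 1077/4 = 387/4.
Ember's profit: (387/4 - 7)·(359/4) - 654 = 7401.0625.

7401.06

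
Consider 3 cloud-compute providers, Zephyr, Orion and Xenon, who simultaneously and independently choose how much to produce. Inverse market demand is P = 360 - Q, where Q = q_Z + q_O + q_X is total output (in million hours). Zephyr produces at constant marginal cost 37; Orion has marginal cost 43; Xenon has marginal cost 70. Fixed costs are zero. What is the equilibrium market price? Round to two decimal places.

Zephyr's profit: π_Z = (360 - Q)q_Z - (37q_Z). Setting ∂π_Z/∂q_Z = 0: 323 - 2q_Z - (q_O + q_X) = 0.
Orion's first-order condition: 317 - 2q_O - (q_Z + q_X) = 0.
Xenon's profit: π_X = (360 - Q)q_X - (70q_X). Setting ∂π_X/∂q_X = 0: 290 - 2q_X - (q_Z + q_O) = 0.
Adding the 3 first-order conditions: 930 − 4Q = 0, so Q = 465/2.
Back-substituting: q_Z = (323 − 465/2) = 181/2, q_O = (317 − 465/2) = 169/2, q_X = (290 − 465/2) = 115/2.
Total output Q = 465/2, so price P = 360 - 465/2 = 255/2.

127.50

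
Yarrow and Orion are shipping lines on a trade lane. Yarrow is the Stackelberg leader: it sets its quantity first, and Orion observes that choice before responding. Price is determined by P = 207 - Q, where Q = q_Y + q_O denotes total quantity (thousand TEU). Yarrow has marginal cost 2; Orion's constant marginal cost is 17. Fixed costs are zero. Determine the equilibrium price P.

The follower Orion best-responds to any q_Y: π_O = (207 - Q)q_O - 17q_O.
∂π_O/∂q_O = 190 - q_Y - 2q_O = 0 gives the reaction function q_O = (190 - q_Y)/2.
Yarrow substitutes q_O(q_Y) into its own profit: π_Y = q_Y(207 - q_Y - (190 - q_Y)/2) - 2q_Y = (112 - (1/2)q_Y)q_Y - 2q_Y.
Maximising: ∂π_Y/∂q_Y = 110 - q_Y = 0, giving q_Y = 110.
Then q_O = (190 - 110)/2 = 40.
Total output Q = 150, so price P = 207 - 150 = 57.

57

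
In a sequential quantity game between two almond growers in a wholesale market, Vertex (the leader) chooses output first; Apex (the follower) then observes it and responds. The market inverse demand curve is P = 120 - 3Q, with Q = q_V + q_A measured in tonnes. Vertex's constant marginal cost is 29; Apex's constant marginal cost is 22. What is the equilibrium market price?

The follower Apex best-responds to any q_V: π_A = (120 - 3Q)q_A - 22q_A.
Setting the follower's marginal profit to zero, 98 - 3q_V - 6q_A = 0, i.e. q_A = (98 - 3q_V)/6.
Vertex substitutes q_A(q_V) into its own profit: π_V = q_V(120 - 3q_V - (98 - 3q_V)/2) - 29q_V = (71 - (3/2)q_V)q_V - 29q_V.
Maximising: ∂π_V/∂q_V = 42 - 3q_V = 0, giving q_V = 14.
Then q_A = (98 - 3·14)/6 = 28/3.
Total output Q = 70/3, so price P = 120 - 3·(70/3) = 50.

50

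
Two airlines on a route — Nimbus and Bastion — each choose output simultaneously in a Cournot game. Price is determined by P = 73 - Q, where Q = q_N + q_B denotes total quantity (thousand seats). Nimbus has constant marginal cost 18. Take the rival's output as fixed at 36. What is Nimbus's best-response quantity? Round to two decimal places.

With the rival's output fixed at 36, Nimbus's profit is π_N = (73 - 36 - q_N)q_N - (18q_N) = (37 - q_N)q_N - (18q_N).
∂π_N/∂q_N = 19 - 2q_N = 0, so q_N = 19/2.

9.50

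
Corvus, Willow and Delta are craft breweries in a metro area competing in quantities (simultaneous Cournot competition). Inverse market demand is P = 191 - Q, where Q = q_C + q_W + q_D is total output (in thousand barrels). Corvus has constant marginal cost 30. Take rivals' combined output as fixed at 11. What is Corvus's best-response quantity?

With rivals' combined output fixed at 11, Corvus's profit is π_C = (191 - 11 - q_C)q_C - (30q_C) = (180 - q_C)q_C - (30q_C).
∂π_C/∂q_C = 150 - 2q_C = 0, so q_C = 75.

75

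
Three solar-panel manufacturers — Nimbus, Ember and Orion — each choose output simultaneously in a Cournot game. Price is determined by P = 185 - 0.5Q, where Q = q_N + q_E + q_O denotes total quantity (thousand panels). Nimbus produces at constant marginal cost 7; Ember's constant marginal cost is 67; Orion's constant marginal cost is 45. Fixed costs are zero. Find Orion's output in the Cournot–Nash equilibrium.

Nimbus's profit: π_N = (185 - 0.5Q)q_N - (7q_N). Setting ∂π_N/∂q_N = 0: 178 - q_N - (1/2)(q_E + q_O) = 0.
Ember's profit: π_E = (185 - 0.5Q)q_E - (67q_E). Setting ∂π_E/∂q_E = 0: 118 - q_E - (1/2)(q_N + q_O) = 0.
Orion's profit: π_O = (185 - 0.5Q)q_O - (45q_O). Setting ∂π_O/∂q_O = 0: 140 - q_O - (1/2)(q_N + q_E) = 0.
Adding the 3 first-order conditions: 436 − 2Q = 0, so Q = 218.
Back-substituting: q_N = (178 − 109)/(1/2) = 138, q_E = (118 − 109)/(1/2) = 18, q_O = (140 − 109)/(1/2) = 62.

62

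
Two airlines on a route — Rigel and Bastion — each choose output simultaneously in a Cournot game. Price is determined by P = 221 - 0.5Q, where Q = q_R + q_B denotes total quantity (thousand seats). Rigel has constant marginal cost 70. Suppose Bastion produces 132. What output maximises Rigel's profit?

85

With the rival's output fixed at 132, Rigel's profit is π_R = (221 - (1/2)·132 - (1/2)q_R)q_R - (70q_R) = (155 - (1/2)q_R)q_R - (70q_R).
∂π_R/∂q_R = 85 - q_R = 0, so q_R = 85.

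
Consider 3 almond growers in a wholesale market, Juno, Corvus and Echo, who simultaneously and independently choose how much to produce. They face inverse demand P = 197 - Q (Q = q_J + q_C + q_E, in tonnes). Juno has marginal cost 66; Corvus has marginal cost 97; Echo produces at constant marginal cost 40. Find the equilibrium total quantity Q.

Juno's profit: π_J = (197 - Q)q_J - (66q_J). Setting ∂π_J/∂q_J = 0: 131 - 2q_J - (q_C + q_E) = 0.
Corvus's profit: π_C = (197 - Q)q_C - (97q_C). Setting ∂π_C/∂q_C = 0: 100 - 2q_C - (q_J + q_E) = 0.
Echo's profit: π_E = (197 - Q)q_E - (40q_E). Setting ∂π_E/∂q_E = 0: 157 - 2q_E - (q_J + q_C) = 0.
Summing all 3 equations gives 388 − 4Q = 0, hence Q = 97.
Back-substituting: q_J = (131 − 97) = 34, q_C = (100 − 97) = 3, q_E = (157 − 97) = 60.
Total output Q = 34 + 3 + 60 = 97.

97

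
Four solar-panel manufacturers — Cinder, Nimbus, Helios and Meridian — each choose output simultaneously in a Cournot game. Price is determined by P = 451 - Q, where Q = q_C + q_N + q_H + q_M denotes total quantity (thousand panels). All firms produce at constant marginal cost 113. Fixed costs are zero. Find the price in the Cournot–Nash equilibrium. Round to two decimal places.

A representative firm's profit is π_i = q_i(451 - Q) - 113q_i.
Setting ∂π_i/∂q_i = 0 with rivals' quantities fixed: 338 - 2q_i - Σ_{j≠i} q_j = 0.
By symmetry each firm produces the same amount; substituting Σ_{j≠i} q_j = 3q_i yields q_i = 338/5.
Total output Q = 1352/5, so price P = 451 - 1352/5 = 903/5.

180.60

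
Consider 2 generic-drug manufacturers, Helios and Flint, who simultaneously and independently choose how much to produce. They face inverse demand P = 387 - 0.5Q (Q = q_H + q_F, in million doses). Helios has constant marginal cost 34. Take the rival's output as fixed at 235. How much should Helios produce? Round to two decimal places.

235.50

With the rival's output fixed at 235, Helios's profit is π_H = (387 - (1/2)·235 - (1/2)q_H)q_H - (34q_H) = (539/2 - (1/2)q_H)q_H - (34q_H).
∂π_H/∂q_H = 471/2 - q_H = 0, so q_H = 471/2.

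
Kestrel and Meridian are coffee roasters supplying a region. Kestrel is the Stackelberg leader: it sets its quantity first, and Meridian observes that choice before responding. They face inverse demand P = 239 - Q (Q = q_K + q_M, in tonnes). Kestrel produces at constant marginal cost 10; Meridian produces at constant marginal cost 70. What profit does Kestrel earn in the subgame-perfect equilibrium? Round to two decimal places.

The follower Meridian best-responds to any q_K: π_M = (239 - Q)q_M - 70q_M.
∂π_M/∂q_M = 169 - q_K - 2q_M = 0 gives the reaction function q_M = (169 - q_K)/2.
Kestrel substitutes q_M(q_K) into its own profit: π_K = q_K(239 - q_K - (169 - q_K)/2) - 10q_K = (309/2 - (1/2)q_K)q_K - 10q_K.
Leader FOC: 289/2 - q_K = 0, so q_K = 289/2.
Then q_M = (169 - 289/2)/2 = 49/4.
Price P = 239 - 627/4 = 329/4.
Kestrel's profit: (329/4 - 10)·(289/2) = 10440.1250.

10440.13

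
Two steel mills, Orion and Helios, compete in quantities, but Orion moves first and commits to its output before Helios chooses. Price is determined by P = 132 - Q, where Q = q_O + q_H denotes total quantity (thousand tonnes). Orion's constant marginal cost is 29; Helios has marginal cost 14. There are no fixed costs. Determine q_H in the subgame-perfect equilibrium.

37

Solve by backward induction. Given q_O, the follower Helios maximises π_H = (132 - q_O - q_H)q_H - 14q_H.
∂π_H/∂q_H = 118 - q_O - 2q_H = 0 gives the reaction function q_H = (118 - q_O)/2.
The leader anticipates this reaction. Substituting into P = 132 - Q gives P = 73 - (1/2)q_O, so π_O = (73 - (1/2)q_O)q_O - 29q_O.
Leader FOC: 44 - q_O = 0, so q_O = 44.
Then q_H = (118 - 44)/2 = 37.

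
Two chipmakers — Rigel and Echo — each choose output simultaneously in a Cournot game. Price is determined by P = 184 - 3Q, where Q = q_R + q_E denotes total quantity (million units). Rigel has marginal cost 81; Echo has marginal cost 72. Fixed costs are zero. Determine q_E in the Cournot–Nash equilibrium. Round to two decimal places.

13.44

Rigel's profit: π_R = (184 - 3Q)q_R - (81q_R). Setting ∂π_R/∂q_R = 0: 103 - 6q_R - 3(q_E) = 0.
Echo's first-order condition: 112 - 6q_E - 3(q_R) = 0.
Best responses: q_R = (103 - 3q_E)/6, q_E = (112 - 3q_R)/6.
Solving the pair: q_R = 94/9, q_E = 121/9.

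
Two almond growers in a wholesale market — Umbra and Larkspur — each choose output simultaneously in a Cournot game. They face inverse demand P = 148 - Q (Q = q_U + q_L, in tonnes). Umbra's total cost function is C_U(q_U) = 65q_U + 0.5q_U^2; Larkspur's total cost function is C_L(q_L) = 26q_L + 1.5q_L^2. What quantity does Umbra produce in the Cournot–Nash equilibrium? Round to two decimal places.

20.93

Umbra's profit: π_U = (148 - Q)q_U - (65q_U + (1/2)q_U²). Setting ∂π_U/∂q_U = 0: 83 - 3q_U - (q_L) = 0.
Larkspur's first-order condition: 122 - 5q_L - (q_U) = 0.
So q_U = (83 - q_L)/3 and q_L = (122 - q_U)/5.
Solving the pair: q_U = 293/14, q_L = 283/14.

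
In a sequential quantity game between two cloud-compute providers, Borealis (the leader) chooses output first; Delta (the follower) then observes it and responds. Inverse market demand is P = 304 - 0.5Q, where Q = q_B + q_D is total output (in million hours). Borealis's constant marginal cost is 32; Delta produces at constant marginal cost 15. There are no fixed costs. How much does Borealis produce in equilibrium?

The follower Delta best-responds to any q_B: π_D = (304 - 0.5Q)q_D - 15q_D.
Follower FOC: 289 - (1/2)q_B - q_D = 0, so q_D(q_B) = (289 - (1/2)q_B).
The leader anticipates this reaction. Substituting into P = 304 - 0.5Q gives P = 319/2 - (1/4)q_B, so π_B = (319/2 - (1/4)q_B)q_B - 32q_B.
The leader's first-order condition 255/2 - (1/2)q_B = 0 yields q_B = 255.
Then q_D = (289 - (1/2)·255) = 323/2.

255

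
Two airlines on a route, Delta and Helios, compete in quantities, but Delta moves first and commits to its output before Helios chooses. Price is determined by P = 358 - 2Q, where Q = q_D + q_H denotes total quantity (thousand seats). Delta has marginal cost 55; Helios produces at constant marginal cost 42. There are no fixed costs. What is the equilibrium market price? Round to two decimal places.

127.50

Solve by backward induction. Given q_D, the follower Helios maximises π_H = (358 - 2q_D - 2q_H)q_H - 42q_H.
Setting the follower's marginal profit to zero, 316 - 2q_D - 4q_H = 0, i.e. q_H = (316 - 2q_D)/4.
Delta substitutes q_H(q_D) into its own profit: π_D = q_D(358 - 2q_D - (316 - 2q_D)/2) - 55q_D = (200 - q_D)q_D - 55q_D.
Maximising: ∂π_D/∂q_D = 145 - 2q_D = 0, giving q_D = 145/2.
Then q_H = (316 - 2·(145/2))/4 = 171/4.
Total output Q = 461/4, so price P = 358 - 2·(461/4) = 255/2.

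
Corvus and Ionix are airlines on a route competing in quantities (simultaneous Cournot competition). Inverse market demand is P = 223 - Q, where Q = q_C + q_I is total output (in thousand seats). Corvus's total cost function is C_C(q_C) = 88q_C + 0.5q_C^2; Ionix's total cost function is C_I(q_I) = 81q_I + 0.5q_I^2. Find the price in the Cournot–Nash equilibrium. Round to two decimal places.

153.75

Corvus's profit: π_C = (223 - Q)q_C - (88q_C + (1/2)q_C²). Setting ∂π_C/∂q_C = 0: 135 - 3q_C - (q_I) = 0.
Ionix's first-order condition: 142 - 3q_I - (q_C) = 0.
So q_C = (135 - q_I)/3 and q_I = (142 - q_C)/3.
Solving the pair: q_C = 263/8, q_I = 291/8.
Total output Q = 277/4, so price P = 223 - 277/4 = 615/4.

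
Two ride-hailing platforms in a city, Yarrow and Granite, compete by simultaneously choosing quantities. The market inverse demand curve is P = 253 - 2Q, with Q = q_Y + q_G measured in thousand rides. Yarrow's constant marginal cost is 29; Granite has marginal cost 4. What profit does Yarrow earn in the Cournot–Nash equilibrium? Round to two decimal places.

Yarrow's profit: π_Y = (253 - 2Q)q_Y - (29q_Y). Setting ∂π_Y/∂q_Y = 0: 224 - 4q_Y - 2(q_G) = 0.
Granite's first-order condition: 249 - 4q_G - 2(q_Y) = 0.
Rearranging gives the reaction functions q_Y = (224 - 2q_G)/4 and q_G = (249 - 2q_Y)/4.
Solving the pair: q_Y = 199/6, q_G = 137/3.
Price P = 253 - 2·(473/6) = 286/3.
Yarrow's profit: (286/3 - 29)·(199/6) = 2200.0556.

2200.06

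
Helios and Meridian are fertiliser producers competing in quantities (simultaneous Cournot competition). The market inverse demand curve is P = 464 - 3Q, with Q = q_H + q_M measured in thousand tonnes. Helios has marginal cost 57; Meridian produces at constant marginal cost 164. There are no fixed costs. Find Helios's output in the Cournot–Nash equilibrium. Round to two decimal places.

Helios's profit: π_H = (464 - 3Q)q_H - (57q_H). Setting ∂π_H/∂q_H = 0: 407 - 6q_H - 3(q_M) = 0.
Meridian's profit: π_M = (464 - 3Q)q_M - (164q_M). Setting ∂π_M/∂q_M = 0: 300 - 6q_M - 3(q_H) = 0.
Rearranging gives the reaction functions q_H = (407 - 3q_M)/6 and q_M = (300 - 3q_H)/6.
Solving the pair: q_H = 514/9, q_M = 193/9.

57.11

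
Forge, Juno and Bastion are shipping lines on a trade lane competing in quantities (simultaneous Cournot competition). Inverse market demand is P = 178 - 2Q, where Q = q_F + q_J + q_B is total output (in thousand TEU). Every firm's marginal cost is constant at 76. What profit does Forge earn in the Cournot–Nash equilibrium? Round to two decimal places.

325.13

A representative firm's profit is π_i = q_i(178 - 2Q) - 76q_i.
First-order condition (treating rivals' output as given): 102 - 4q_i - 2·Σ_{j≠i} q_j = 0.
By symmetry each firm produces the same amount; substituting Σ_{j≠i} q_j = 2q_i yields q_i = 102/8 = 51/4.
Price P = 178 - 2·(153/4) = 203/2.
Forge's profit: (203/2 - 76)·(51/4) = 325.1250.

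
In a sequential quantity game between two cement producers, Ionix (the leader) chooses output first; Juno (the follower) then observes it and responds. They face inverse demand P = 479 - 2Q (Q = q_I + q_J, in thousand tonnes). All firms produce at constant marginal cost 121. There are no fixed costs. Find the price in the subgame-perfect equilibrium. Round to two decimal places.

Solve by backward induction. Given q_I, the follower Juno maximises π_J = (479 - 2q_I - 2q_J)q_J - 121q_J.
Follower FOC: 358 - 2q_I - 4q_J = 0, so q_J(q_I) = (358 - 2q_I)/4.
The leader anticipates this reaction. Substituting into P = 479 - 2Q gives P = 300 - q_I, so π_I = (300 - q_I)q_I - 121q_I.
Leader FOC: 179 - 2q_I = 0, so q_I = 179/2.
Then q_J = (358 - 2·(179/2))/4 = 179/4.
Total output Q = 537/4, so price P = 479 - 2·(537/4) = 421/2.

210.50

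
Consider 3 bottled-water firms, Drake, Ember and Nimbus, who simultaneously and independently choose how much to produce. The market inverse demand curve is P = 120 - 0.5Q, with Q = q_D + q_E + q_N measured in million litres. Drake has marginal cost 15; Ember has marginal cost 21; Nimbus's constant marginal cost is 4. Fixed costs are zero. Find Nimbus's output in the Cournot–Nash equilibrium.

72

Drake's profit: π_D = (120 - 0.5Q)q_D - (15q_D). Setting ∂π_D/∂q_D = 0: 105 - q_D - (1/2)(q_E + q_N) = 0.
Ember's profit: π_E = (120 - 0.5Q)q_E - (21q_E). Setting ∂π_E/∂q_E = 0: 99 - q_E - (1/2)(q_D + q_N) = 0.
Nimbus's first-order condition: 116 - q_N - (1/2)(q_D + q_E) = 0.
Adding the 3 conditions: 320 − Q − Q = 0, i.e. Q = 160.
Back-substituting: q_D = (105 − 80)/(1/2) = 50, q_E = (99 − 80)/(1/2) = 38, q_N = (116 − 80)/(1/2) = 72.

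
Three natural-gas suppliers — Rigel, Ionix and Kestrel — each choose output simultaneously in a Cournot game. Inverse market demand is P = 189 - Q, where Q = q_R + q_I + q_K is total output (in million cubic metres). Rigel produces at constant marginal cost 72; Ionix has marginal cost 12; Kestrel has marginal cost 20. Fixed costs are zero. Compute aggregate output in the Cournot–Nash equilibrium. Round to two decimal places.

115.75

Rigel's profit: π_R = (189 - Q)q_R - (72q_R). Setting ∂π_R/∂q_R = 0: 117 - 2q_R - (q_I + q_K) = 0.
Ionix's profit: π_I = (189 - Q)q_I - (12q_I). Setting ∂π_I/∂q_I = 0: 177 - 2q_I - (q_R + q_K) = 0.
Kestrel's first-order condition: 169 - 2q_K - (q_R + q_I) = 0.
Adding the 3 conditions: 463 − 2Q − 2Q = 0, i.e. Q = 463/4.
Back-substituting: q_R = (117 − 463/4) = 5/4, q_I = (177 − 463/4) = 245/4, q_K = (169 − 463/4) = 213/4.
Total output Q = 5/4 + 245/4 + 213/4 = 463/4.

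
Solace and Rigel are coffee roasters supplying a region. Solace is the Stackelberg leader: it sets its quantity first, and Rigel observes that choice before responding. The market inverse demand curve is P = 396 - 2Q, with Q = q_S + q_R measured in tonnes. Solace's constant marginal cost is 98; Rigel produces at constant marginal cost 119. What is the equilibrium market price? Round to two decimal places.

177.75

The follower Rigel best-responds to any q_S: π_R = (396 - 2Q)q_R - 119q_R.
Setting the follower's marginal profit to zero, 277 - 2q_S - 4q_R = 0, i.e. q_R = (277 - 2q_S)/4.
Solace substitutes q_R(q_S) into its own profit: π_S = q_S(396 - 2q_S - (277 - 2q_S)/2) - 98q_S = (515/2 - q_S)q_S - 98q_S.
The leader's first-order condition 319/2 - 2q_S = 0 yields q_S = 319/4.
Then q_R = (277 - 2·(319/4))/4 = 235/8.
Total output Q = 873/8, so price P = 396 - 2·(873/8) = 711/4.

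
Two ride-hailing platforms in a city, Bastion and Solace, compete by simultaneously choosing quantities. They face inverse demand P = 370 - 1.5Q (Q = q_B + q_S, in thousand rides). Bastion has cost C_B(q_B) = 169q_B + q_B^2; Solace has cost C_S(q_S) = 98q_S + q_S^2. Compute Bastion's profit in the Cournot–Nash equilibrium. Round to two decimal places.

Bastion's profit: π_B = (370 - 1.5Q)q_B - (169q_B + q_B²). Setting ∂π_B/∂q_B = 0: 201 - 5q_B - (3/2)(q_S) = 0.
Solace's profit: π_S = (370 - 1.5Q)q_S - (98q_S + q_S²). Setting ∂π_S/∂q_S = 0: 272 - 5q_S - (3/2)(q_B) = 0.
Best responses: q_B = (201 - (3/2)q_S)/5, q_S = (272 - (3/2)q_B)/5.
Substituting one into the other gives q_B = 26.2418 and q_S = 46.5275.
Price P = 370 - (3/2)·(946/13) = 260.8462.
Bastion's profit: 260.8462·26.2418 - 169·26.2418 - 26.2418² = 1721.5747.

1721.57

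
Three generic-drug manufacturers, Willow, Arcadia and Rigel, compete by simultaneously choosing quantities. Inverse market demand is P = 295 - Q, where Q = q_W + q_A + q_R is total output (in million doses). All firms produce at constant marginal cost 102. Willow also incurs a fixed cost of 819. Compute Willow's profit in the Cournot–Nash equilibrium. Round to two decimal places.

1509.06

A representative firm's profit is π_i = q_i(295 - Q) - 102q_i.
First-order condition (treating rivals' output as given): 193 - 2q_i - Σ_{j≠i} q_j = 0.
With identical firms every q_j equals q_i, so Σ_{j≠i} q_j = 2q_i and 193 = 4q_i, giving q_i = 193/4.
Price P = 295 - 579/4 = 601/4.
Willow's profit: (601/4 - 102)·(193/4) - 819 = 1509.0625.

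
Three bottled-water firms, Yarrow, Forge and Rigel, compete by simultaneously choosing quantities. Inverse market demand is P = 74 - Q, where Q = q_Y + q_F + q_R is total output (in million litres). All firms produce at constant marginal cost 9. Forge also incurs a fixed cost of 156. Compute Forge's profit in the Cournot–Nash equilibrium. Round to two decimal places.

108.06

Each firm earns π_i = (74 - Q)q_i - 9q_i.
First-order condition (treating rivals' output as given): 65 - 2q_i - Σ_{j≠i} q_j = 0.
With identical firms every q_j equals q_i, so Σ_{j≠i} q_j = 2q_i and 65 = 4q_i, giving q_i = 65/4.
Price P = 74 - 195/4 = 101/4.
Forge's profit: (101/4 - 9)·(65/4) - 156 = 1729/16.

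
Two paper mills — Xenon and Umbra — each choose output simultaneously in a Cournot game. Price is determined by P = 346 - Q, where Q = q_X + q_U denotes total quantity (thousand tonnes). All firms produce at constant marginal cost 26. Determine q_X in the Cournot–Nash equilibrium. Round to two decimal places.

106.67

Each firm earns π_i = (346 - Q)q_i - 26q_i.
Setting ∂π_i/∂q_i = 0 with rivals' quantities fixed: 320 - 2q_i - q_j = 0.
With identical firms every q_j equals q_i, so q_j = q_i and 320 = 3q_i, giving q_i = 320/3.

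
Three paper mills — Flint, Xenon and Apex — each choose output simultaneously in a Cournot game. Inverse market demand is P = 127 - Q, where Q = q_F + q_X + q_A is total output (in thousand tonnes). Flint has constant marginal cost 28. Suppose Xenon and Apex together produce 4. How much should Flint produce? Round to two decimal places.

47.50

With rivals' combined output fixed at 4, Flint's profit is π_F = (127 - 4 - q_F)q_F - (28q_F) = (123 - q_F)q_F - (28q_F).
∂π_F/∂q_F = 95 - 2q_F = 0, so q_F = 95/2.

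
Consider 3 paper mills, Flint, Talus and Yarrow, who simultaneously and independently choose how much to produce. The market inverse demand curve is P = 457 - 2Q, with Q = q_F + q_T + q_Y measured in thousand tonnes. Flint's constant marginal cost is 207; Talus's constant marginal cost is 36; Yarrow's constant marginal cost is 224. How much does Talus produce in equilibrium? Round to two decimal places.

Flint's profit: π_F = (457 - 2Q)q_F - (207q_F). Setting ∂π_F/∂q_F = 0: 250 - 4q_F - 2(q_T + q_Y) = 0.
Talus's profit: π_T = (457 - 2Q)q_T - (36q_T). Setting ∂π_T/∂q_T = 0: 421 - 4q_T - 2(q_F + q_Y) = 0.
Yarrow's first-order condition: 233 - 4q_Y - 2(q_F + q_T) = 0.
Adding the 3 first-order conditions: 904 − 8Q = 0, so Q = 113.
Back-substituting: q_F = (250 − 226)/2 = 12, q_T = (421 − 226)/2 = 195/2, q_Y = (233 − 226)/2 = 7/2.

97.50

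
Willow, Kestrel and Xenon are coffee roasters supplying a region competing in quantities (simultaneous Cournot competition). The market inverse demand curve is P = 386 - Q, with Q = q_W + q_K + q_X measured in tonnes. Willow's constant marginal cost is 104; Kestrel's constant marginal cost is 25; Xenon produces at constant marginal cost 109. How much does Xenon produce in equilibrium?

47

Willow's profit: π_W = (386 - Q)q_W - (104q_W). Setting ∂π_W/∂q_W = 0: 282 - 2q_W - (q_K + q_X) = 0.
Kestrel's profit: π_K = (386 - Q)q_K - (25q_K). Setting ∂π_K/∂q_K = 0: 361 - 2q_K - (q_W + q_X) = 0.
Xenon's first-order condition: 277 - 2q_X - (q_W + q_K) = 0.
Summing all 3 equations gives 920 − 4Q = 0, hence Q = 230.
Back-substituting: q_W = (282 − 230) = 52, q_K = (361 − 230) = 131, q_X = (277 − 230) = 47.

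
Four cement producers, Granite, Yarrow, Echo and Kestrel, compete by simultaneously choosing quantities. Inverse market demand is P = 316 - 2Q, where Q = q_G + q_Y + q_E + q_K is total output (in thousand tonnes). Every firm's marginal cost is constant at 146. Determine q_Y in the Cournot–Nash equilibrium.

Each firm earns π_i = (316 - 2Q)q_i - 146q_i.
First-order condition (treating rivals' output as given): 170 - 4q_i - 2·Σ_{j≠i} q_j = 0.
By symmetry each firm produces the same amount; substituting Σ_{j≠i} q_j = 3q_i yields q_i = 170/10 = 17.

17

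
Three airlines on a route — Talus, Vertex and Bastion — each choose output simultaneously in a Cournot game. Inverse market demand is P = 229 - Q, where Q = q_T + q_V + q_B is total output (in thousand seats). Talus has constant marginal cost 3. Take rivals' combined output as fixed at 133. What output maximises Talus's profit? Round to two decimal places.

With rivals' combined output fixed at 133, Talus's profit is π_T = (229 - 133 - q_T)q_T - (3q_T) = (96 - q_T)q_T - (3q_T).
∂π_T/∂q_T = 93 - 2q_T = 0, so q_T = 93/2.

46.50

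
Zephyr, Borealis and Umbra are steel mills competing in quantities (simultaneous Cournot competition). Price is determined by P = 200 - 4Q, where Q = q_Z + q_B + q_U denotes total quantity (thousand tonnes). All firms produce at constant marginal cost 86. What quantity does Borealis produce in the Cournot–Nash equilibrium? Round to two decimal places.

Each firm earns π_i = (200 - 4Q)q_i - 86q_i.
First-order condition (treating rivals' output as given): 114 - 8q_i - 4·Σ_{j≠i} q_j = 0.
With identical firms every q_j equals q_i, so Σ_{j≠i} q_j = 2q_i and 114 = 16q_i, giving q_i = 57/8.

7.13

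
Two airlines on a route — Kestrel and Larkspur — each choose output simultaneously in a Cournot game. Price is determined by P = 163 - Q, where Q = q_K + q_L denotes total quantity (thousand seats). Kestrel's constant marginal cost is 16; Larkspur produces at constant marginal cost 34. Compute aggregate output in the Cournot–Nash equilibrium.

92

Kestrel's profit: π_K = (163 - Q)q_K - (16q_K). Setting ∂π_K/∂q_K = 0: 147 - 2q_K - (q_L) = 0.
Larkspur's profit: π_L = (163 - Q)q_L - (34q_L). Setting ∂π_L/∂q_L = 0: 129 - 2q_L - (q_K) = 0.
Best responses: q_K = (147 - q_L)/2, q_L = (129 - q_K)/2.
Substituting one into the other gives q_K = 55 and q_L = 37.
Total output Q = 55 + 37 = 92.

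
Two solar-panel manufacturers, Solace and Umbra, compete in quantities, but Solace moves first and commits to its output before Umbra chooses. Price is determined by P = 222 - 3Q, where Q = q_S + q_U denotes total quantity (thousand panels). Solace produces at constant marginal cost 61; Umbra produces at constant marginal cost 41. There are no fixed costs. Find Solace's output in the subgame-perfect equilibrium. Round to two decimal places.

23.50

The follower Umbra best-responds to any q_S: π_U = (222 - 3Q)q_U - 41q_U.
Setting the follower's marginal profit to zero, 181 - 3q_S - 6q_U = 0, i.e. q_U = (181 - 3q_S)/6.
Solace substitutes q_U(q_S) into its own profit: π_S = q_S(222 - 3q_S - (181 - 3q_S)/2) - 61q_S = (263/2 - (3/2)q_S)q_S - 61q_S.
Maximising: ∂π_S/∂q_S = 141/2 - 3q_S = 0, giving q_S = 47/2.
Then q_U = (181 - 3·(47/2))/6 = 221/12.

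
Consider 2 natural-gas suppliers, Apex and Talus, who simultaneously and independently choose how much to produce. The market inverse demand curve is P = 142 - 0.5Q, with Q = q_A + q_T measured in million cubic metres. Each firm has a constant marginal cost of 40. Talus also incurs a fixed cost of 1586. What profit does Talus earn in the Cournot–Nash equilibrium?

726

A representative firm's profit is π_i = q_i(142 - 0.5Q) - 40q_i.
Setting ∂π_i/∂q_i = 0 with rivals' quantities fixed: 102 - q_i - (1/2)q_j = 0.
By symmetry each firm produces the same amount; substituting q_j = q_i yields q_i = 102/(3/2) = 68.
Price P = 142 - (1/2)·136 = 74.
Talus's profit: (74 - 40)·68 - 1586 = 726.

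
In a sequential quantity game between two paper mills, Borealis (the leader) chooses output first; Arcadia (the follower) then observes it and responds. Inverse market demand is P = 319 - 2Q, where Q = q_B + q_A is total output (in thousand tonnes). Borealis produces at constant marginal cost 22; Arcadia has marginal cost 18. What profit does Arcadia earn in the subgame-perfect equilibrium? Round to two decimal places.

The follower Arcadia best-responds to any q_B: π_A = (319 - 2Q)q_A - 18q_A.
∂π_A/∂q_A = 301 - 2q_B - 4q_A = 0 gives the reaction function q_A = (301 - 2q_B)/4.
Borealis substitutes q_A(q_B) into its own profit: π_B = q_B(319 - 2q_B - (301 - 2q_B)/2) - 22q_B = (337/2 - q_B)q_B - 22q_B.
The leader's first-order condition 293/2 - 2q_B = 0 yields q_B = 293/4.
Then q_A = (301 - 2·(293/4))/4 = 309/8.
Price P = 319 - 2·(895/8) = 381/4.
Arcadia's profit: (381/4 - 18)·(309/8) = 2983.7813.

2983.78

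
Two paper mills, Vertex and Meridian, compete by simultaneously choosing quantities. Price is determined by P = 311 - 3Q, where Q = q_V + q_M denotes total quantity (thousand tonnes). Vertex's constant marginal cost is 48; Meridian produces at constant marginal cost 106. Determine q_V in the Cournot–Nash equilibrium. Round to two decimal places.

Vertex's profit: π_V = (311 - 3Q)q_V - (48q_V). Setting ∂π_V/∂q_V = 0: 263 - 6q_V - 3(q_M) = 0.
Meridian's profit: π_M = (311 - 3Q)q_M - (106q_M). Setting ∂π_M/∂q_M = 0: 205 - 6q_M - 3(q_V) = 0.
Rearranging gives the reaction functions q_V = (263 - 3q_M)/6 and q_M = (205 - 3q_V)/6.
Solving the pair: q_V = 107/3, q_M = 49/3.

35.67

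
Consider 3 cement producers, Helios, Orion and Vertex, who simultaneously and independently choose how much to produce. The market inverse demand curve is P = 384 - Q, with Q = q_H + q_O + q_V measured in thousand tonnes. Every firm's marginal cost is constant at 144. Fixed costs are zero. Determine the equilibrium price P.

A representative firm's profit is π_i = q_i(384 - Q) - 144q_i.
Setting ∂π_i/∂q_i = 0 with rivals' quantities fixed: 240 - 2q_i - Σ_{j≠i} q_j = 0.
By symmetry each firm produces the same amount; substituting Σ_{j≠i} q_j = 2q_i yields q_i = 240/4 = 60.
Total output Q = 180, so price P = 384 - 180 = 204.

204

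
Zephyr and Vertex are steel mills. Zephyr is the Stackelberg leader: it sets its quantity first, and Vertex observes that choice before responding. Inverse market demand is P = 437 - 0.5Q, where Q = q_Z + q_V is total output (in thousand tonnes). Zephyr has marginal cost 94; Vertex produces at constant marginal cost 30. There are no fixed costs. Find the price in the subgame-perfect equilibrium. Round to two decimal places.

Solve by backward induction. Given q_Z, the follower Vertex maximises π_V = (437 - (1/2)q_Z - (1/2)q_V)q_V - 30q_V.
∂π_V/∂q_V = 407 - (1/2)q_Z - q_V = 0 gives the reaction function q_V = (407 - (1/2)q_Z).
The leader anticipates this reaction. Substituting into P = 437 - 0.5Q gives P = 467/2 - (1/4)q_Z, so π_Z = (467/2 - (1/4)q_Z)q_Z - 94q_Z.
Leader FOC: 279/2 - (1/2)q_Z = 0, so q_Z = 279.
Then q_V = (407 - (1/2)·279) = 535/2.
Total output Q = 1093/2, so price P = 437 - (1/2)·(1093/2) = 655/4.

163.75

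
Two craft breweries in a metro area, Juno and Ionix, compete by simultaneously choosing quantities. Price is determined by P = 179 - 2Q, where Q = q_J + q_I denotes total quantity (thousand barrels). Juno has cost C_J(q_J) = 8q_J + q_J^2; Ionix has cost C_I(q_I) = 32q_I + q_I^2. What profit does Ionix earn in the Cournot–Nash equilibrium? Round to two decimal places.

Juno's profit: π_J = (179 - 2Q)q_J - (8q_J + q_J²). Setting ∂π_J/∂q_J = 0: 171 - 6q_J - 2(q_I) = 0.
Ionix's first-order condition: 147 - 6q_I - 2(q_J) = 0.
So q_J = (171 - 2q_I)/6 and q_I = (147 - 2q_J)/6.
Substituting one into the other gives q_J = 183/8 and q_I = 135/8.
Price P = 179 - 2·(159/4) = 199/2.
Ionix's profit: (199/2)·(135/8) - 32·(135/8) - (135/8)² = 854.2969.

854.30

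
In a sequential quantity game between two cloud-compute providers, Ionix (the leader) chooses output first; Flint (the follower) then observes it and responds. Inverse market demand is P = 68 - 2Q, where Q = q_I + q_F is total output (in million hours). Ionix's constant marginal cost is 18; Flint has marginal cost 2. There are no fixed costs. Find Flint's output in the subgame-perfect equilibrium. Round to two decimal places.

12.25

The follower Flint best-responds to any q_I: π_F = (68 - 2Q)q_F - 2q_F.
Follower FOC: 66 - 2q_I - 4q_F = 0, so q_F(q_I) = (66 - 2q_I)/4.
The leader anticipates this reaction. Substituting into P = 68 - 2Q gives P = 35 - q_I, so π_I = (35 - q_I)q_I - 18q_I.
The leader's first-order condition 17 - 2q_I = 0 yields q_I = 17/2.
Then q_F = (66 - 2·(17/2))/4 = 49/4.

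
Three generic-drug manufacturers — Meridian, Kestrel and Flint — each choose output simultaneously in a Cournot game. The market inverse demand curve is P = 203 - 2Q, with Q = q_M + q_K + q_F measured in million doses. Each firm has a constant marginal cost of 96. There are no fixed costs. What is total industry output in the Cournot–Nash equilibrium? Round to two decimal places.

40.13

Each firm earns π_i = (203 - 2Q)q_i - 96q_i.
Setting ∂π_i/∂q_i = 0 with rivals' quantities fixed: 107 - 4q_i - 2·Σ_{j≠i} q_j = 0.
By symmetry each firm produces the same amount; substituting Σ_{j≠i} q_j = 2q_i yields q_i = 107/8.
Total output Q = 107/8 + 107/8 + 107/8 = 321/8.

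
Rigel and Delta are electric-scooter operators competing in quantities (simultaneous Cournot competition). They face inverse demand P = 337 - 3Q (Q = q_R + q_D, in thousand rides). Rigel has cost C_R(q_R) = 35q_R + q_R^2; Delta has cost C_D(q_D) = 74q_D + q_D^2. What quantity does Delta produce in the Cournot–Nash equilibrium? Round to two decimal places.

21.78

Rigel's profit: π_R = (337 - 3Q)q_R - (35q_R + q_R²). Setting ∂π_R/∂q_R = 0: 302 - 8q_R - 3(q_D) = 0.
Delta's first-order condition: 263 - 8q_D - 3(q_R) = 0.
So q_R = (302 - 3q_D)/8 and q_D = (263 - 3q_R)/8.
Substituting one into the other gives q_R = 1627/55 and q_D = 1198/55.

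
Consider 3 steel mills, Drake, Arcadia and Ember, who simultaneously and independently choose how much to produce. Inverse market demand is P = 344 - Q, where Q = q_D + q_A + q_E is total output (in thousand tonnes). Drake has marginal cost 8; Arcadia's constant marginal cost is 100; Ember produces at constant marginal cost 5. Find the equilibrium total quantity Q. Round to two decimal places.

229.75

Drake's profit: π_D = (344 - Q)q_D - (8q_D). Setting ∂π_D/∂q_D = 0: 336 - 2q_D - (q_A + q_E) = 0.
Arcadia's first-order condition: 244 - 2q_A - (q_D + q_E) = 0.
Ember's profit: π_E = (344 - Q)q_E - (5q_E). Setting ∂π_E/∂q_E = 0: 339 - 2q_E - (q_D + q_A) = 0.
Adding the 3 first-order conditions: 919 − 4Q = 0, so Q = 919/4.
Back-substituting: q_D = (336 − 919/4) = 425/4, q_A = (244 − 919/4) = 57/4, q_E = (339 − 919/4) = 437/4.
Total output Q = 425/4 + 57/4 + 437/4 = 919/4.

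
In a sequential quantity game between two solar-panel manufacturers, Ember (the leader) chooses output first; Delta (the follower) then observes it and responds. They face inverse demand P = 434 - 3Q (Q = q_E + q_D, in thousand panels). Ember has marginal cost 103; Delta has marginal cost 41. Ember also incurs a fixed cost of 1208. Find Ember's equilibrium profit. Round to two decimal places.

The follower Delta best-responds to any q_E: π_D = (434 - 3Q)q_D - 41q_D.
Follower FOC: 393 - 3q_E - 6q_D = 0, so q_D(q_E) = (393 - 3q_E)/6.
Ember substitutes q_D(q_E) into its own profit: π_E = q_E(434 - 3q_E - (393 - 3q_E)/2) - 103q_E = (475/2 - (3/2)q_E)q_E - 103q_E.
Leader FOC: 269/2 - 3q_E = 0, so q_E = 269/6.
Then q_D = (393 - 3·(269/6))/6 = 517/12.
Price P = 434 - 3·(1055/12) = 681/4.
Ember's profit: (681/4 - 103)·(269/6) - 1208 = 1807.0417.

1807.04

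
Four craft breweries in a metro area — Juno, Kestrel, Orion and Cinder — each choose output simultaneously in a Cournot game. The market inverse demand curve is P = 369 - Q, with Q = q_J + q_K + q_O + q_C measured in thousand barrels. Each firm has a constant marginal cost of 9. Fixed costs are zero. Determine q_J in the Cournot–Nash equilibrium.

72

Each firm earns π_i = (369 - Q)q_i - 9q_i.
Setting ∂π_i/∂q_i = 0 with rivals' quantities fixed: 360 - 2q_i - Σ_{j≠i} q_j = 0.
With identical firms every q_j equals q_i, so Σ_{j≠i} q_j = 3q_i and 360 = 5q_i, giving q_i = 72.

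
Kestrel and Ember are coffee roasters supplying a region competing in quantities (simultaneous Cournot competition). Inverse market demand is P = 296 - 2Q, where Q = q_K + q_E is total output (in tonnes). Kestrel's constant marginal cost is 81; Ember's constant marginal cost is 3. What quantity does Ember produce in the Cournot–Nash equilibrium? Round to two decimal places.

61.83

Kestrel's profit: π_K = (296 - 2Q)q_K - (81q_K). Setting ∂π_K/∂q_K = 0: 215 - 4q_K - 2(q_E) = 0.
Ember's first-order condition: 293 - 4q_E - 2(q_K) = 0.
So q_K = (215 - 2q_E)/4 and q_E = (293 - 2q_K)/4.
Solving the pair: q_K = 137/6, q_E = 371/6.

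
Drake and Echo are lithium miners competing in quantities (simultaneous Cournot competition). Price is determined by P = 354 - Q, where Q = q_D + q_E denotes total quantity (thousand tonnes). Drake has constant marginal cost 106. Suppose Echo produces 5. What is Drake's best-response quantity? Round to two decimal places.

121.50

With the rival's output fixed at 5, Drake's profit is π_D = (354 - 5 - q_D)q_D - (106q_D) = (349 - q_D)q_D - (106q_D).
∂π_D/∂q_D = 243 - 2q_D = 0, so q_D = 243/2.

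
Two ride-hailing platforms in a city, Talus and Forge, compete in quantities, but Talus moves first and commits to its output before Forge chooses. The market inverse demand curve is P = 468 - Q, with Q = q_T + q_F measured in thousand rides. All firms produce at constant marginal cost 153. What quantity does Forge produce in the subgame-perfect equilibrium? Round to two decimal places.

78.75

The follower Forge best-responds to any q_T: π_F = (468 - Q)q_F - 153q_F.
∂π_F/∂q_F = 315 - q_T - 2q_F = 0 gives the reaction function q_F = (315 - q_T)/2.
The leader anticipates this reaction. Substituting into P = 468 - Q gives P = 621/2 - (1/2)q_T, so π_T = (621/2 - (1/2)q_T)q_T - 153q_T.
The leader's first-order condition 315/2 - q_T = 0 yields q_T = 315/2.
Then q_F = (315 - 315/2)/2 = 315/4.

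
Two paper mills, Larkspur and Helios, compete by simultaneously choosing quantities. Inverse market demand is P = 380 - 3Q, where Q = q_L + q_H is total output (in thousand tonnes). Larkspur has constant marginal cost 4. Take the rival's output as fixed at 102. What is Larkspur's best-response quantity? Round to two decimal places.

11.67

With the rival's output fixed at 102, Larkspur's profit is π_L = (380 - 3·102 - 3q_L)q_L - (4q_L) = (74 - 3q_L)q_L - (4q_L).
∂π_L/∂q_L = 70 - 6q_L = 0, so q_L = 35/3.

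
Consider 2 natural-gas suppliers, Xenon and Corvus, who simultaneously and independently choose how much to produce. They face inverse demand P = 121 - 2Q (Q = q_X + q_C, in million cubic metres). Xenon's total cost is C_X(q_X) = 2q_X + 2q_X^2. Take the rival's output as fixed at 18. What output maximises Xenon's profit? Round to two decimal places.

With the rival's output fixed at 18, Xenon's profit is π_X = (121 - 2·18 - 2q_X)q_X - (2q_X + 2q_X²) = (85 - 2q_X)q_X - (2q_X + 2q_X²).
∂π_X/∂q_X = 83 - 8q_X = 0, so q_X = 83/8.

10.38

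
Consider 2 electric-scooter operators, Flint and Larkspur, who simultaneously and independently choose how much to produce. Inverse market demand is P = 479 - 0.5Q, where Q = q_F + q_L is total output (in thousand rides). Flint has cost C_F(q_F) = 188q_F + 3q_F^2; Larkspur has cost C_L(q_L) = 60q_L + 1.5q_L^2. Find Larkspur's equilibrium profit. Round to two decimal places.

20180.59

Flint's profit: π_F = (479 - 0.5Q)q_F - (188q_F + 3q_F²). Setting ∂π_F/∂q_F = 0: 291 - 7q_F - (1/2)(q_L) = 0.
Larkspur's first-order condition: 419 - 4q_L - (1/2)(q_F) = 0.
So q_F = (291 - (1/2)q_L)/7 and q_L = (419 - (1/2)q_F)/4.
Substituting one into the other gives q_F = 34.3964 and q_L = 100.4505.
Price P = 479 - (1/2)·134.8468 = 411.5766.
Larkspur's profit: 411.5766·100.4505 - 60·100.4505 - (3/2)·100.4505² = 20180.5860.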